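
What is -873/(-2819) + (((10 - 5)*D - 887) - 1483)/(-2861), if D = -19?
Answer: 9446488/8065159 ≈ 1.1713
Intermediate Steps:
-873/(-2819) + (((10 - 5)*D - 887) - 1483)/(-2861) = -873/(-2819) + (((10 - 5)*(-19) - 887) - 1483)/(-2861) = -873*(-1/2819) + ((5*(-19) - 887) - 1483)*(-1/2861) = 873/2819 + ((-95 - 887) - 1483)*(-1/2861) = 873/2819 + (-982 - 1483)*(-1/2861) = 873/2819 - 2465*(-1/2861) = 873/2819 + 2465/2861 = 9446488/8065159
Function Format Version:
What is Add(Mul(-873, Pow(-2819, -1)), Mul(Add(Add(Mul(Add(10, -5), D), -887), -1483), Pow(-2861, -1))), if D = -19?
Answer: Rational(9446488, 8065159) ≈ 1.1713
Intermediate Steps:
Add(Mul(-873, Pow(-2819, -1)), Mul(Add(Add(Mul(Add(10, -5), D), -887), -1483), Pow(-2861, -1))) = Add(Mul(-873, Pow(-2819, -1)), Mul(Add(Add(Mul(Add(10, -5), -19), -887), -1483), Pow(-2861, -1))) = Add(Mul(-873, Rational(-1, 2819)), Mul(Add(Add(Mul(5, -19), -887), -1483), Rational(-1, 2861))) = Add(Rational(873, 2819), Mul(Add(Add(-95, -887), -1483), Rational(-1, 2861))) = Add(Rational(873, 2819), Mul(Add(-982, -1483), Rational(-1, 2861))) = Add(Rational(873, 2819), Mul(-2465, Rational(-1, 2861))) = Add(Rational(873, 2819), Rational(2465, 2861)) = Rational(9446488, 8065159)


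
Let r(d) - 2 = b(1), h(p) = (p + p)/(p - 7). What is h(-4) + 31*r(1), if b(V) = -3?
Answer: -333/11 ≈ -30.273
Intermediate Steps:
h(p) = 2*p/(-7 + p) (h(p) = (2*p)/(-7 + p) = 2*p/(-7 + p))
r(d) = -1 (r(d) = 2 - 3 = -1)
h(-4) + 31*r(1) = 2*(-4)/(-7 - 4) + 31*(-1) = 2*(-4)/(-11) - 31 = 2*(-4)*(-1/11) - 31 = 8/11 - 31 = -333/11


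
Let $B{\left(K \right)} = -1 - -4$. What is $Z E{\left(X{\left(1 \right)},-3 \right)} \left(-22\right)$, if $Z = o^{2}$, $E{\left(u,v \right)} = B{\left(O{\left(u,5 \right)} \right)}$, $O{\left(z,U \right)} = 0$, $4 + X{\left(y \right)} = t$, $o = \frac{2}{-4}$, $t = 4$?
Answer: $- \frac{33}{2} \approx -16.5$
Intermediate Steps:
$o = - \frac{1}{2}$ ($o = 2 \left(- \frac{1}{4}\right) = - \frac{1}{2} \approx -0.5$)
$X{\left(y \right)} = 0$ ($X{\left(y \right)} = -4 + 4 = 0$)
$B{\left(K \right)} = 3$ ($B{\left(K \right)} = -1 + 4 = 3$)
$E{\left(u,v \right)} = 3$
$Z = \frac{1}{4}$ ($Z = \left(- \frac{1}{2}\right)^{2} = \frac{1}{4} \approx 0.25$)
$Z E{\left(X{\left(1 \right)},-3 \right)} \left(-22\right) = \frac{1}{4} \cdot 3 \left(-22\right) = \frac{3}{4} \left(-22\right) = - \frac{33}{2}$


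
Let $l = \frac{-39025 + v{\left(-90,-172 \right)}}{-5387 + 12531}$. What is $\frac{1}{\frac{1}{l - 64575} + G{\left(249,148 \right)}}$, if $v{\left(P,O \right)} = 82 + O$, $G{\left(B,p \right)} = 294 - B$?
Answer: $\frac{461362915}{20761324031} \approx 0.022222$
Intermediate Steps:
$l = - \frac{39115}{7144}$ ($l = \frac{-39025 + \left(82 - 172\right)}{-5387 + 12531} = \frac{-39025 - 90}{7144} = \left(-39115\right) \frac{1}{7144} = - \frac{39115}{7144} \approx -5.4752$)
$\frac{1}{\frac{1}{l - 64575} + G{\left(249,148 \right)}} = \frac{1}{\frac{1}{- \frac{39115}{7144} - 64575} + \left(294 - 249\right)} = \frac{1}{\frac{1}{- \frac{39115}{7144} - 64575} + 45} = \frac{1}{\frac{1}{- \frac{461362915}{7144}} + 45} = \frac{1}{- \frac{7144}{461362915} + 45} = \frac{1}{\frac{20761324031}{461362915}} = \frac{461362915}{20761324031}$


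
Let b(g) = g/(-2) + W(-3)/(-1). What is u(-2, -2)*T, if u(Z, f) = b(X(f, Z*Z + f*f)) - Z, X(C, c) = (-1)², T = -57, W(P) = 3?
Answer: 171/2 ≈ 85.500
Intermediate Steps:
X(C, c) = 1
b(g) = -3 - g/2 (b(g) = g/(-2) + 3/(-1) = g*(-½) + 3*(-1) = -g/2 - 3 = -3 - g/2)
u(Z, f) = -7/2 - Z (u(Z, f) = (-3 - ½*1) - Z = (-3 - ½) - Z = -7/2 - Z)
u(-2, -2)*T = (-7/2 - 1*(-2))*(-57) = (-7/2 + 2)*(-57) = -3/2*(-57) = 171/2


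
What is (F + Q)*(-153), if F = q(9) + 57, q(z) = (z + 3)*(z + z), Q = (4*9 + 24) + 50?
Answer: -58599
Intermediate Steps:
Q = 110 (Q = (36 + 24) + 50 = 60 + 50 = 110)
q(z) = 2*z*(3 + z) (q(z) = (3 + z)*(2*z) = 2*z*(3 + z))
F = 273 (F = 2*9*(3 + 9) + 57 = 2*9*12 + 57 = 216 + 57 = 273)
(F + Q)*(-153) = (273 + 110)*(-153) = 383*(-153) = -58599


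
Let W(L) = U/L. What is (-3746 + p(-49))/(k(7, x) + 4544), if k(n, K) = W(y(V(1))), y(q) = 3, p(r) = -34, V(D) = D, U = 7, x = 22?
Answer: -11340/13639 ≈ -0.83144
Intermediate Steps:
W(L) = 7/L
k(n, K) = 7/3
(-3746 + p(-49))/(k(7, x) + 4544) = (-3746 - 34)/(7/3 + 4544) = -3780/13639/3 = -3780*3/13639 = -11340/13639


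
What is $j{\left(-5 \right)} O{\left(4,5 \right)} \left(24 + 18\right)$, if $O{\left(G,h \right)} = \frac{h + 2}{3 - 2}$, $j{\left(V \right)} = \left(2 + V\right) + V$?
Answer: $-2352$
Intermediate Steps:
$j{\left(V \right)} = 2 + 2 V$
$O{\left(G,h \right)} = 2 + h$ ($O{\left(G,h \right)} = \frac{2 + h}{1} = \left(2 + h\right) 1 = 2 + h$)
$j{\left(-5 \right)} O{\left(4,5 \right)} \left(24 + 18\right) = \left(2 + 2 \left(-5\right)\right) \left(2 + 5\right) \left(24 + 18\right) = \left(2 - 10\right) 7 \cdot 42 = \left(-8\right) 7 \cdot 42 = \left(-56\right) 42 = -2352$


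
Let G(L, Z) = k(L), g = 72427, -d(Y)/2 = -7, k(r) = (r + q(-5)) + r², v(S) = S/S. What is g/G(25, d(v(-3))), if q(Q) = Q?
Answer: 72427/645 ≈ 112.29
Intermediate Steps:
v(S) = 1
k(r) = -5 + r + r² (k(r) = (r - 5) + r² = (-5 + r) + r² = -5 + r + r²)
d(Y) = 14 (d(Y) = -2*(-7) = 14)
G(L, Z) = -5 + L + L²
g/G(25, d(v(-3))) = 72427/(-5 + 25 + 25²) = 72427/(-5 + 25 + 625) = 72427/645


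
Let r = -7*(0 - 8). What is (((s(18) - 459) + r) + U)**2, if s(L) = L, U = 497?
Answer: 12544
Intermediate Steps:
r = 56 (r = -7*(-8) = 56)
(((s(18) - 459) + r) + U)**2 = (((18 - 459) + 56) + 497)**2 = ((-441 + 56) + 497)**2 = (-385 + 497)**2 = 112**2 = 12544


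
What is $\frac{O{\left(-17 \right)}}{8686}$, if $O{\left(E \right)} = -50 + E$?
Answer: $- \frac{67}{8686} \approx -0.0077136$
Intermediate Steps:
$\frac{O{\left(-17 \right)}}{8686} = \frac{-50 - 17}{8686} = \left(-67\right) \frac{1}{8686} = - \frac{67}{8686}$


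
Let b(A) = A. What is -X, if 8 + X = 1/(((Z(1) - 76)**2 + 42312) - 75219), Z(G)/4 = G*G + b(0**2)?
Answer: 221785/27723 ≈ 8.0000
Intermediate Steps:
Z(G) = 4*G**2 (Z(G) = 4*(G*G + 0**2) = 4*(G**2 + 0) = 4*G**2)
X = -221785/27723 (X = -8 + 1/(((4*1**2 - 76)**2 + 42312) - 75219) = -8 + 1/(((4*1 - 76)**2 + 42312) - 75219) = -8 + 1/(((4 - 76)**2 + 42312) - 75219) = -8 + 1/(((-72)**2 + 42312) - 75219) = -8 + 1/((5184 + 42312) - 75219) = -8 + 1/(47496 - 75219) = -8 + 1/(-27723) = -8 - 1/27723 = -221785/27723 ≈ -8.0000)
-X = -1*(-221785/27723) = 221785/27723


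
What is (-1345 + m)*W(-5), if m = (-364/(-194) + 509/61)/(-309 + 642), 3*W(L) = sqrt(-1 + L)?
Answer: -2650075070*I*sqrt(6)/5911083 ≈ -1098.2*I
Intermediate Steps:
W(L) = sqrt(-1 + L)/3
m = 60475/1970361 (m = (-364*(-1/194) + 509*(1/61))/333 = (182/97 + 509/61)*(1/333) = (60475/5917)*(1/333) = 60475/1970361 ≈ 0.030692)
(-1345 + m)*W(-5) = (-1345 + 60475/1970361)*(sqrt(-1 - 5)/3) = -2650075070*sqrt(-6)/5911083 = -2650075070*I*sqrt(6)/5911083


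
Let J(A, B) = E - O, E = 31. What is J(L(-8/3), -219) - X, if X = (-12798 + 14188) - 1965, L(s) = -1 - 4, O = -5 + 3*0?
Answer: 611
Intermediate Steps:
O = -5 (O = -5 + 0 = -5)
L(s) = -5
J(A, B) = 36 (J(A, B) = 31 - 1*(-5) = 31 + 5 = 36)
X = -575 (X = 1390 - 1965 = -575)
J(L(-8/3), -219) - X = 36 - 1*(-575) = 36 + 575 = 611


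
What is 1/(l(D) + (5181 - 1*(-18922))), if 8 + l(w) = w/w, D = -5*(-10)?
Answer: 1/24096 ≈ 4.1501e-5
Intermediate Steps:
D = 50
l(w) = -7 (l(w) = -8 + w/w = -8 + 1 = -7)
1/(l(D) + (5181 - 1*(-18922))) = 1/(-7 + (5181 - 1*(-18922))) = 1/(-7 + (5181 + 18922)) = 1/(-7 + 24103) = 1/24096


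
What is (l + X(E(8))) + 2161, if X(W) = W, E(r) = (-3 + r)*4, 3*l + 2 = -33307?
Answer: -8922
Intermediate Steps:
l = -11103 (l = -2/3 + (1/3)*(-33307) = -2/3 - 33307/3 = -11103)
E(r) = -12 + 4*r
(l + X(E(8))) + 2161 = (-11103 + (-12 + 4*8)) + 2161 = (-11103 + (-12 + 32)) + 2161 = (-11103 + 20) + 2161 = -11083 + 2161 = -8922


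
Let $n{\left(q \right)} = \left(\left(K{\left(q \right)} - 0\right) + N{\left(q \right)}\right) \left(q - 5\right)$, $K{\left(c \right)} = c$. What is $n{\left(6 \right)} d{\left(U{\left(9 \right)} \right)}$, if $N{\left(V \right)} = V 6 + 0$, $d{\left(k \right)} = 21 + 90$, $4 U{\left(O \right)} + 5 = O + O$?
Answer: $4662$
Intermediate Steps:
$U{\left(O \right)} = - \frac{5}{4} + \frac{O}{2}$ ($U{\left(O \right)} = - \frac{5}{4} + \frac{O + O}{4} = - \frac{5}{4} + \frac{2 O}{4} = - \frac{5}{4} + \frac{O}{2}$)
$d{\left(k \right)} = 111$
$N{\left(V \right)} = 6 V$ ($N{\left(V \right)} = 6 V + 0 = 6 V$)
$n{\left(q \right)} = 7 q \left(-5 + q\right)$ ($n{\left(q \right)} = \left(\left(q - 0\right) + 6 q\right) \left(q - 5\right) = \left(\left(q + 0\right) + 6 q\right) \left(-5 + q\right) = \left(q + 6 q\right) \left(-5 + q\right) = 7 q \left(-5 + q\right)$)
$n{\left(6 \right)} d{\left(U{\left(9 \right)} \right)} = 7 \cdot 6 \left(-5 + 6\right) 111 = 7 \cdot 6 \cdot 1 \cdot 111 = 42 \cdot 111 = 4662$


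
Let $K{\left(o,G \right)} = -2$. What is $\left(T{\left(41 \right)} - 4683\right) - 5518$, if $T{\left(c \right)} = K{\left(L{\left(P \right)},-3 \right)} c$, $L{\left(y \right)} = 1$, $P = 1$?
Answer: $-10283$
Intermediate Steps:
$T{\left(c \right)} = - 2 c$
$\left(T{\left(41 \right)} - 4683\right) - 5518 = \left(\left(-2\right) 41 - 4683\right) - 5518 = \left(-82 - 4683\right) - 5518 = -4765 - 5518 = -10283$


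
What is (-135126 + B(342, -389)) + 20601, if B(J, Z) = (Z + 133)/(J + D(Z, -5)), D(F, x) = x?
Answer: -38595181/337 ≈ -1.1453e+5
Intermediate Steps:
B(J, Z) = (133 + Z)/(-5 + J) (B(J, Z) = (Z + 133)/(J - 5) = (133 + Z)/(-5 + J))
(-135126 + B(342, -389)) + 20601 = (-135126 + (133 - 389)/(-5 + 342)) + 20601 = (-135126 - 256/337) + 20601 = -45537718/337 + 20601 = -38595181/337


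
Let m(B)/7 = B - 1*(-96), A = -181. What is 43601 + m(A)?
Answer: 43006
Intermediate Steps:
m(B) = 672 + 7*B (m(B) = 7*(B - 1*(-96)) = 7*(B + 96) = 7*(96 + B) = 672 + 7*B)
43601 + m(A) = 43601 + (672 + 7*(-181)) = 43601 + (672 - 1267) = 43601 - 595 = 43006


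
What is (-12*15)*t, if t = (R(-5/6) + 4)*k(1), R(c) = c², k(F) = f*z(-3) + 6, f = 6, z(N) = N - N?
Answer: -5070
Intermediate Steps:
z(N) = 0
k(F) = 6 (k(F) = 6*0 + 6 = 0 + 6 = 6)
t = 169/6 (t = ((-5/6)² + 4)*6 = ((-5*⅙)² + 4)*6 = ((-⅚)² + 4)*6 = (25/36 + 4)*6 = (169/36)*6 = 169/6 ≈ 28.167)
(-12*15)*t = -12*15*(169/6) = -180*169/6 = -5070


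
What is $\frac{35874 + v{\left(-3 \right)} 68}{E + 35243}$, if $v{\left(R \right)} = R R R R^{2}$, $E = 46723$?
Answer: $\frac{3225}{13661} \approx 0.23607$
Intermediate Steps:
$v{\left(R \right)} = R^{5}$ ($v{\left(R \right)} = R^{2} R R^{2} = R^{3} R^{2} = R^{5}$)
$\frac{35874 + v{\left(-3 \right)} 68}{E + 35243} = \frac{35874 + \left(-3\right)^{5} \cdot 68}{46723 + 35243} = \frac{35874 - 16524}{81966} = \left(35874 - 16524\right) \frac{1}{81966} = 19350 \cdot \frac{1}{81966} = \frac{3225}{13661}$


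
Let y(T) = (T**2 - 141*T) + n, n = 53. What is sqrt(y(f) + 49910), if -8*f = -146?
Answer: sqrt(763565)/4 ≈ 218.46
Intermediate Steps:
f = 73/4 (f = -1/8*(-146) = 73/4 ≈ 18.250)
y(T) = 53 + T**2 - 141*T (y(T) = (T**2 - 141*T) + 53 = 53 + T**2 - 141*T)
sqrt(y(f) + 49910) = sqrt((53 + (73/4)**2 - 141*73/4) + 49910) = sqrt((53 + 5329/16 - 10293/4) + 49910) = sqrt(-34995/16 + 49910) = sqrt(763565/16) = sqrt(763565)/4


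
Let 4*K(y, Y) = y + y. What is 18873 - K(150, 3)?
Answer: 18798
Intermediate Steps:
K(y, Y) = y/2 (K(y, Y) = (y + y)/4 = (2*y)/4 = y/2)
18873 - K(150, 3) = 18873 - 150/2 = 18873 - 1*75 = 18873 - 75 = 18798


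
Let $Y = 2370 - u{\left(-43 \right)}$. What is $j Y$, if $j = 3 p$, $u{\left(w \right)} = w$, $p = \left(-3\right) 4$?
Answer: $-86868$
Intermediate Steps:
$p = -12$
$Y = 2413$ ($Y = 2370 - -43 = 2370 + 43 = 2413$)
$j = -36$ ($j = 3 \left(-12\right) = -36$)
$j Y = \left(-36\right) 2413 = -86868$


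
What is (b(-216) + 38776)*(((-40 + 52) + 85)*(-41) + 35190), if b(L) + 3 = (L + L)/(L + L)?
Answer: 1210252862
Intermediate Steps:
b(L) = -2 (b(L) = -3 + (L + L)/(L + L) = -3 + (2*L)/((2*L)) = -3 + (2*L)*(1/(2*L)) = -3 + 1 = -2)
(b(-216) + 38776)*(((-40 + 52) + 85)*(-41) + 35190) = (-2 + 38776)*(((-40 + 52) + 85)*(-41) + 35190) = 38774*((12 + 85)*(-41) + 35190) = 38774*(97*(-41) + 35190) = 38774*(-3977 + 35190) = 38774*31213 = 1210252862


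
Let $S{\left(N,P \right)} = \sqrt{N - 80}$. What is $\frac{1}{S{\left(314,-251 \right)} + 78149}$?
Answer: $\frac{78149}{6107265967} - \frac{3 \sqrt{26}}{6107265967} \approx 1.2794 \cdot 10^{-5}$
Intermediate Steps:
$S{\left(N,P \right)} = \sqrt{-80 + N}$
$\frac{1}{S{\left(314,-251 \right)} + 78149} = \frac{1}{\sqrt{-80 + 314} + 78149} = \frac{1}{\sqrt{234} + 78149} = \frac{1}{3 \sqrt{26} + 78149} = \frac{1}{78149 + 3 \sqrt{26}}$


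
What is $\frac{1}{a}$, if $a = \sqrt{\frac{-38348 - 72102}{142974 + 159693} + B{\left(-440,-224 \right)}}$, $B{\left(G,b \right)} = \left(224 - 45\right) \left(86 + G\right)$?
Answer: $- \frac{i \sqrt{1451205604523631}}{9589453786} \approx - 0.0039726 i$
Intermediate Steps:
$B{\left(G,b \right)} = 15394 + 179 G$ ($B{\left(G,b \right)} = 179 \left(86 + G\right) = 15394 + 179 G$)
$a = \frac{2 i \sqrt{1451205604523631}}{302667}$ ($a = \sqrt{\frac{-38348 - 72102}{142974 + 159693} + \left(15394 + 179 \left(-440\right)\right)} = \sqrt{- \frac{110450}{302667} + \left(15394 - 78760\right)} = \sqrt{\left(-110450\right) \frac{1}{302667} - 63366} = \sqrt{- \frac{110450}{302667} - 63366} = \sqrt{- \frac{19178907572}{302667}} = \frac{2 i \sqrt{1451205604523631}}{302667} \approx 251.73 i$)
$\frac{1}{a} = \frac{1}{\frac{2}{302667} i \sqrt{1451205604523631}} = - \frac{i \sqrt{1451205604523631}}{9589453786}$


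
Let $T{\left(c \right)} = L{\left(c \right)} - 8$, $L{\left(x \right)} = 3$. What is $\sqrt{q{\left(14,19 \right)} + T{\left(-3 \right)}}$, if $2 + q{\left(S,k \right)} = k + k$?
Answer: $\sqrt{31} \approx 5.5678$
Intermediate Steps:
$q{\left(S,k \right)} = -2 + 2 k$ ($q{\left(S,k \right)} = -2 + \left(k + k\right) = -2 + 2 k$)
$T{\left(c \right)} = -5$ ($T{\left(c \right)} = 3 - 8 = -5$)
$\sqrt{q{\left(14,19 \right)} + T{\left(-3 \right)}} = \sqrt{\left(-2 + 2 \cdot 19\right) - 5} = \sqrt{\left(-2 + 38\right) - 5} = \sqrt{36 - 5} = \sqrt{31}$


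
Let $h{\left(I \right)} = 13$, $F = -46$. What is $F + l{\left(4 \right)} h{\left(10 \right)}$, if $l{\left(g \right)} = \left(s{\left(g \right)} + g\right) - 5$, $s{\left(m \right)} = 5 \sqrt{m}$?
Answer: $71$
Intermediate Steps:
$l{\left(g \right)} = -5 + g + 5 \sqrt{g}$ ($l{\left(g \right)} = \left(5 \sqrt{g} + g\right) - 5 = \left(g + 5 \sqrt{g}\right) - 5 = -5 + g + 5 \sqrt{g}$)
$F + l{\left(4 \right)} h{\left(10 \right)} = -46 + \left(-5 + 4 + 5 \sqrt{4}\right) 13 = -46 + \left(-5 + 4 + 5 \cdot 2\right) 13 = -46 + \left(-5 + 4 + 10\right) 13 = -46 + 9 \cdot 13 = -46 + 117 = 71$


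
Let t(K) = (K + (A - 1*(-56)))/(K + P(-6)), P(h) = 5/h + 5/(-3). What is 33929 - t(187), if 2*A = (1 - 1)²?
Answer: 1391035/41 ≈ 33928.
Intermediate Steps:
P(h) = -5/3 + 5/h (P(h) = 5/h + 5*(-⅓) = 5/h - 5/3 = -5/3 + 5/h)
A = 0 (A = (1 - 1)²/2 = (½)*0² = (½)*0 = 0)
t(K) = (56 + K)/(-5/2 + K) (t(K) = (K + (0 - 1*(-56)))/(K + (-5/3 + 5/(-6))) = (K + (0 + 56))/(K + (-5/3 + 5*(-⅙))) = (K + 56)/(K + (-5/3 - ⅚)) = (56 + K)/(K - 5/2) = (56 + K)/(-5/2 + K))
33929 - t(187) = 33929 - 2*(56 + 187)/(-5 + 2*187) = 33929 - 2*243/(-5 + 374) = 33929 - 2*243/369 = 33929 - 1*54/41 = 33929 - 54/41 = 1391035/41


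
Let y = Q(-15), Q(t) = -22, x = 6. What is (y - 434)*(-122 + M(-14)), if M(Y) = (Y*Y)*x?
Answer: -480624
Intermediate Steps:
y = -22
M(Y) = 6*Y**2 (M(Y) = (Y*Y)*6 = Y**2*6 = 6*Y**2)
(y - 434)*(-122 + M(-14)) = (-22 - 434)*(-122 + 6*(-14)**2) = -456*(-122 + 6*196) = -456*(-122 + 1176) = -456*1054 = -480624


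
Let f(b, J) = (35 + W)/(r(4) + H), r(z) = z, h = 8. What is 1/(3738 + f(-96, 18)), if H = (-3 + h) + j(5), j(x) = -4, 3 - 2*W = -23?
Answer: 5/18738 ≈ 0.00026684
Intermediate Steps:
W = 13 (W = 3/2 - ½*(-23) = 3/2 + 23/2 = 13)
H = 1 (H = (-3 + 8) - 4 = 5 - 4 = 1)
f(b, J) = 48/5 (f(b, J) = (35 + 13)/(4 + 1) = 48/5)
1/(3738 + f(-96, 18)) = 1/(3738 + 48/5) = 1/(18738/5) = 5/18738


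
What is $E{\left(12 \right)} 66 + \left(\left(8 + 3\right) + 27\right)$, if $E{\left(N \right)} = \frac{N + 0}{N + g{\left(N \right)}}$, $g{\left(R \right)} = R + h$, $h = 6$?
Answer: $\frac{322}{5} \approx 64.4$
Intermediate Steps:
$g{\left(R \right)} = 6 + R$ ($g{\left(R \right)} = R + 6 = 6 + R$)
$E{\left(N \right)} = \frac{N}{6 + 2 N}$ ($E{\left(N \right)} = \frac{N + 0}{N + \left(6 + N\right)} = \frac{N}{6 + 2 N}$)
$E{\left(12 \right)} 66 + \left(\left(8 + 3\right) + 27\right) = \frac{1}{2} \cdot 12 \frac{1}{3 + 12} \cdot 66 + \left(\left(8 + 3\right) + 27\right) = \frac{1}{2} \cdot 12 \cdot \frac{1}{15} \cdot 66 + \left(11 + 27\right) = \frac{1}{2} \cdot 12 \cdot \frac{1}{15} \cdot 66 + 38 = \frac{2}{5} \cdot 66 + 38 = \frac{132}{5} + 38 = \frac{322}{5}$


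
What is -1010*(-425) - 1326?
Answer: 427924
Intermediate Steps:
-1010*(-425) - 1326 = 429250 - 1326 = 427924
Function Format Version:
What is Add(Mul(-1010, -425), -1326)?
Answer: 427924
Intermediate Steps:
Add(Mul(-1010, -425), -1326) = Add(429250, -1326) = 427924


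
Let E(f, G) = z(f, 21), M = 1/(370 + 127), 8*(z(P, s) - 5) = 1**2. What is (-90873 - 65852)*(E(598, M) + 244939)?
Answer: -307110943925/8 ≈ -3.8389e+10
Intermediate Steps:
z(P, s) = 41/8 (z(P, s) = 5 + (1/8)*1**2 = 5 + (1/8)*1 = 5 + 1/8 = 41/8)
M = 1/497 ≈ 0.0020121
E(f, G) = 41/8
(-90873 - 65852)*(E(598, M) + 244939) = (-90873 - 65852)*(41/8 + 244939) = -156725*1959553/8 = -307110943925/8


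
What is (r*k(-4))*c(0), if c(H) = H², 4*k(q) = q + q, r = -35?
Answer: 0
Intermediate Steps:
k(q) = q/2 (k(q) = (q + q)/4 = (2*q)/4 = q/2)
(r*k(-4))*c(0) = -35*(-4)/2*0² = -35*(-2)*0 = 70*0 = 0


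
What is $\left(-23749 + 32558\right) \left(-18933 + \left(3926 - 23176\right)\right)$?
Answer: $-336354047$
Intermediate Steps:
$\left(-23749 + 32558\right) \left(-18933 + \left(3926 - 23176\right)\right) = 8809 \left(-18933 + \left(3926 - 23176\right)\right) = 8809 \left(-18933 - 19250\right) = 8809 \left(-38183\right) = -336354047$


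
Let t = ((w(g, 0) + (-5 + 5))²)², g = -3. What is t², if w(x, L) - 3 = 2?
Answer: 390625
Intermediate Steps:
w(x, L) = 5 (w(x, L) = 3 + 2 = 5)
t = 625 (t = ((5 + (-5 + 5))²)² = ((5 + 0)²)² = (5²)² = 25² = 625)
t² = 625² = 390625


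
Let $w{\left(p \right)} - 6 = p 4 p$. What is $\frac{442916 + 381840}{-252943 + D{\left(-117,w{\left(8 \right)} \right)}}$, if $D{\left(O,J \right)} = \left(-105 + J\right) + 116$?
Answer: $- \frac{412378}{126335} \approx -3.2642$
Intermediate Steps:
$w{\left(p \right)} = 6 + 4 p^{2}$ ($w{\left(p \right)} = 6 + p 4 p = 6 + 4 p p = 6 + 4 p^{2}$)
$D{\left(O,J \right)} = 11 + J$
$\frac{442916 + 381840}{-252943 + D{\left(-117,w{\left(8 \right)} \right)}} = \frac{442916 + 381840}{-252943 + \left(11 + \left(6 + 4 \cdot 8^{2}\right)\right)} = \frac{824756}{-252943 + \left(11 + \left(6 + 4 \cdot 64\right)\right)} = \frac{824756}{-252943 + \left(11 + \left(6 + 256\right)\right)} = \frac{824756}{-252943 + \left(11 + 262\right)} = \frac{824756}{-252943 + 273} = \frac{824756}{-252670} = 824756 \left(- \frac{1}{252670}\right) = - \frac{412378}{126335}$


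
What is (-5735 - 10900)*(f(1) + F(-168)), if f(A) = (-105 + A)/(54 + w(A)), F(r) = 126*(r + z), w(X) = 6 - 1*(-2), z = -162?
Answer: 21443047320/31 ≈ 6.9171e+8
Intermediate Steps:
w(X) = 8 (w(X) = 6 + 2 = 8)
F(r) = -20412 + 126*r (F(r) = 126*(r - 162) = 126*(-162 + r) = -20412 + 126*r)
f(A) = -105/62 + A/62 (f(A) = (-105 + A)/(54 + 8) = (-105 + A)/62 = (-105 + A)*(1/62) = -105/62 + A/62)
(-5735 - 10900)*(f(1) + F(-168)) = (-5735 - 10900)*((-105/62 + (1/62)*1) + (-20412 + 126*(-168))) = -16635*((-105/62 + 1/62) + (-20412 - 21168)) = -16635*(-52/31 - 41580) = -16635*(-1289032/31) = 21443047320/31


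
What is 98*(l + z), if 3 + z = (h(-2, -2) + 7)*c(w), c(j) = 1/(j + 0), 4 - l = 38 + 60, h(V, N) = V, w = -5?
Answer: -9604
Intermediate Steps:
l = -94 (l = 4 - (38 + 60) = 4 - 1*98 = 4 - 98 = -94)
c(j) = 1/j
z = -4 (z = -3 + (-2 + 7)/(-5) = -3 + 5*(-⅕) = -3 - 1 = -4)
98*(l + z) = 98*(-94 - 4) = 98*(-98) = -9604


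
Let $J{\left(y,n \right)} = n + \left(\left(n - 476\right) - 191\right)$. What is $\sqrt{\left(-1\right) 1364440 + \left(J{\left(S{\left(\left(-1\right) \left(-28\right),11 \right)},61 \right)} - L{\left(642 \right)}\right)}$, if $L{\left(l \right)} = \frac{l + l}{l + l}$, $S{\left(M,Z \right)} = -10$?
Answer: $i \sqrt{1364986} \approx 1168.3 i$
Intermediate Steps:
$J{\left(y,n \right)} = -667 + 2 n$ ($J{\left(y,n \right)} = n + \left(\left(-476 + n\right) - 191\right) = n + \left(-667 + n\right) = -667 + 2 n$)
$L{\left(l \right)} = 1$ ($L{\left(l \right)} = \frac{2 l}{2 l} = 2 l \frac{1}{2 l} = 1$)
$\sqrt{\left(-1\right) 1364440 + \left(J{\left(S{\left(\left(-1\right) \left(-28\right),11 \right)},61 \right)} - L{\left(642 \right)}\right)} = \sqrt{\left(-1\right) 1364440 + \left(\left(-667 + 2 \cdot 61\right) - 1\right)} = \sqrt{-1364440 + \left(\left(-667 + 122\right) - 1\right)} = \sqrt{-1364440 - 546} = \sqrt{-1364986} = i \sqrt{1364986}$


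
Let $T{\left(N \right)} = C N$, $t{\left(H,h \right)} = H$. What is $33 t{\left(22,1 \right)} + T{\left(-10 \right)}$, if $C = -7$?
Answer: $796$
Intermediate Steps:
$T{\left(N \right)} = - 7 N$
$33 t{\left(22,1 \right)} + T{\left(-10 \right)} = 33 \cdot 22 - -70 = 726 + 70 = 796$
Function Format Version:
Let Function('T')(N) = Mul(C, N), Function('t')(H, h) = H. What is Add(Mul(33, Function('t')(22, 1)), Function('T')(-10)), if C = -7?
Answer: 796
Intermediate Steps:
Function('T')(N) = Mul(-7, N)
Add(Mul(33, Function('t')(22, 1)), Function('T')(-10)) = Add(Mul(33, 22), Mul(-7, -10)) = Add(726, 70) = 796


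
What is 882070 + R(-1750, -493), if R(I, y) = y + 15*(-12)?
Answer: 881397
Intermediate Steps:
R(I, y) = -180 + y (R(I, y) = y - 180 = -180 + y)
882070 + R(-1750, -493) = 882070 + (-180 - 493) = 882070 - 673 = 881397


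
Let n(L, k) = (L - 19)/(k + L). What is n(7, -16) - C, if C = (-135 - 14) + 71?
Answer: 238/3 ≈ 79.333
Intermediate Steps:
n(L, k) = (-19 + L)/(L + k)
C = -78 (C = -149 + 71 = -78)
n(7, -16) - C = (-19 + 7)/(7 - 16) - 1*(-78) = -12/(-9) + 78 = -⅑*(-12) + 78 = 4/3 + 78 = 238/3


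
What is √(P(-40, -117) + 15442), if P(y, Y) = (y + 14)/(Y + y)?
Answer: 6*√10573165/157 ≈ 124.27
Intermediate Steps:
P(y, Y) = (14 + y)/(Y + y)
√(P(-40, -117) + 15442) = √((14 - 40)/(-117 - 40) + 15442) = √(-26/(-157) + 15442) = √(-1/157*(-26) + 15442) = √(26/157 + 15442) = √(2424420/157) = 6*√10573165/157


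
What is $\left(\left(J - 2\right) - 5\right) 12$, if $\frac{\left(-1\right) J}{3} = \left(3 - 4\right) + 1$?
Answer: $-84$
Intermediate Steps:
$J = 0$ ($J = - 3 \left(\left(3 - 4\right) + 1\right) = - 3 \left(-1 + 1\right) = \left(-3\right) 0 = 0$)
$\left(\left(J - 2\right) - 5\right) 12 = \left(\left(0 - 2\right) - 5\right) 12 = \left(-2 - 5\right) 12 = \left(-7\right) 12 = -84$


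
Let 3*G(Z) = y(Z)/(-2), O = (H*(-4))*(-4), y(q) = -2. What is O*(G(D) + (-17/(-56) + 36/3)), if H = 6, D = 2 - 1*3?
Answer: 8492/7 ≈ 1213.1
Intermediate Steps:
D = -1 (D = 2 - 3 = -1)
O = 96 (O = (6*(-4))*(-4) = -24*(-4) = 96)
G(Z) = ⅓ (G(Z) = (-2/(-2))/3 = (-2*(-½))/3 = (⅓)*1 = ⅓)
O*(G(D) + (-17/(-56) + 36/3)) = 96*(⅓ + (-17/(-56) + 36/3)) = 96*(⅓ + (-17*(-1/56) + 36*(⅓))) = 96*(⅓ + (17/56 + 12)) = 96*(⅓ + 689/56) = 96*(2123/168) = 8492/7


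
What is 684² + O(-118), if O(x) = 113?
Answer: 467969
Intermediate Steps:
684² + O(-118) = 684² + 113 = 467856 + 113 = 467969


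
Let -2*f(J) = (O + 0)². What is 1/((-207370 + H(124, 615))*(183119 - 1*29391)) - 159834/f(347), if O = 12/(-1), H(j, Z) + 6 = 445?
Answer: 23539322046965/10603696256 ≈ 2219.9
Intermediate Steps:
H(j, Z) = 439 (H(j, Z) = -6 + 445 = 439)
O = -12 (O = 12*(-1) = -12)
f(J) = -72 (f(J) = -(-12 + 0)²/2 = -½*(-12)² = -½*144 = -72)
1/((-207370 + H(124, 615))*(183119 - 1*29391)) - 159834/f(347) = 1/((-207370 + 439)*(183119 - 1*29391)) - 159834/(-72) = 1/((-206931)*(183119 - 29391)) - 159834*(-1/72) = -1/206931/153728 + 26639/12 = -1/206931*1/153728 + 26639/12 = -1/31811088768 + 26639/12 = 23539322046965/10603696256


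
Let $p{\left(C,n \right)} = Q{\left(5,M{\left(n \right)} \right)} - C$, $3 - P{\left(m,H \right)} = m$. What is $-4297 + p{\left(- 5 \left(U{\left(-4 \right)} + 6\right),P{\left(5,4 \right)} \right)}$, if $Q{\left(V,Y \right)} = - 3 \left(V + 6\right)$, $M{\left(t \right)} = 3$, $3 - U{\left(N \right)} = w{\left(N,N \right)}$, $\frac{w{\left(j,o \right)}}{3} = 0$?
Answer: $-4285$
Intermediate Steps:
$w{\left(j,o \right)} = 0$ ($w{\left(j,o \right)} = 3 \cdot 0 = 0$)
$U{\left(N \right)} = 3$ ($U{\left(N \right)} = 3 - 0 = 3 + 0 = 3$)
$Q{\left(V,Y \right)} = -18 - 3 V$ ($Q{\left(V,Y \right)} = - 3 \left(6 + V\right) = -18 - 3 V$)
$P{\left(m,H \right)} = 3 - m$
$p{\left(C,n \right)} = -33 - C$ ($p{\left(C,n \right)} = \left(-18 - 15\right) - C = -33 - C$)
$-4297 + p{\left(- 5 \left(U{\left(-4 \right)} + 6\right),P{\left(5,4 \right)} \right)} = -4297 - \left(33 - 5 \left(3 + 6\right)\right) = -4297 - \left(33 - 45\right) = -4297 - -12 = -4297 + \left(-33 + 45\right) = -4297 + 12 = -4285$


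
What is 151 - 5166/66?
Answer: 800/11 ≈ 72.727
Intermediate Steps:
151 - 5166/66 = 151 - 42*41/22 = 151 - 861/11 = 800/11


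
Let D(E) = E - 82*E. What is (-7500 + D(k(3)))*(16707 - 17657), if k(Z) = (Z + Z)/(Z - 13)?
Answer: 7078830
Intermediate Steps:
k(Z) = 2*Z/(-13 + Z) (k(Z) = (2*Z)/(-13 + Z) = 2*Z/(-13 + Z))
D(E) = -81*E (D(E) = E - 82*E = -81*E)
(-7500 + D(k(3)))*(16707 - 17657) = (-7500 - 162*3/(-13 + 3))*(16707 - 17657) = (-7500 - 162*3/(-10))*(-950) = (-7500 - 162*3*(-1)/10)*(-950) = (-7500 - 81*(-3/5))*(-950) = (-7500 + 243/5)*(-950) = -37257/5*(-950) = 7078830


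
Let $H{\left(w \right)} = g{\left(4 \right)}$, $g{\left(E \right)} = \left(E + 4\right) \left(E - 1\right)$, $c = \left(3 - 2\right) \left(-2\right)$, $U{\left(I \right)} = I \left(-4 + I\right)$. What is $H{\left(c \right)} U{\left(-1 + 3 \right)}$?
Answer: $-96$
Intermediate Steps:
$c = -2$ ($c = 1 \left(-2\right) = -2$)
$g{\left(E \right)} = \left(-1 + E\right) \left(4 + E\right)$ ($g{\left(E \right)} = \left(4 + E\right) \left(-1 + E\right) = \left(-1 + E\right) \left(4 + E\right)$)
$H{\left(w \right)} = 24$ ($H{\left(w \right)} = -4 + 4^{2} + 3 \cdot 4 = -4 + 16 + 12 = 24$)
$H{\left(c \right)} U{\left(-1 + 3 \right)} = 24 \left(-1 + 3\right) \left(-4 + \left(-1 + 3\right)\right) = 24 \cdot 2 \left(-4 + 2\right) = 24 \cdot 2 \left(-2\right) = 24 \left(-4\right) = -96$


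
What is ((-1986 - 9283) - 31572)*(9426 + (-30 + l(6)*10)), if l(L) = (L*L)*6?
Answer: -495070596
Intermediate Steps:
l(L) = 6*L² (l(L) = L²*6 = 6*L²)
((-1986 - 9283) - 31572)*(9426 + (-30 + l(6)*10)) = ((-1986 - 9283) - 31572)*(9426 + (-30 + (6*6²)*10)) = (-11269 - 31572)*(9426 + (-30 + (6*36)*10)) = -42841*(9426 + (-30 + 216*10)) = -42841*(9426 + (-30 + 2160)) = -42841*(9426 + 2130) = -42841*11556 = -495070596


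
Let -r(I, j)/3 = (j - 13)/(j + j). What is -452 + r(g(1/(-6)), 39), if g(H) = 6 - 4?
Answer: -453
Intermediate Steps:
g(H) = 2
r(I, j) = -3*(-13 + j)/(2*j) (r(I, j) = -3*(j - 13)/(j + j) = -3*(-13 + j)/(2*j))
-452 + r(g(1/(-6)), 39) = -452 + (3/2)*(13 - 1*39)/39 = -452 + (3/2)*(1/39)*(13 - 39) = -452 + (3/2)*(1/39)*(-26) = -452 - 1 = -453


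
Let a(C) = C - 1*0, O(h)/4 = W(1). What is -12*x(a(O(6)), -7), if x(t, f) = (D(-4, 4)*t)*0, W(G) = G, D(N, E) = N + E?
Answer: 0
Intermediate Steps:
D(N, E) = E + N
O(h) = 4 (O(h) = 4*1 = 4)
a(C) = C (a(C) = C + 0 = C)
x(t, f) = 0 (x(t, f) = ((4 - 4)*t)*0 = (0*t)*0 = 0*0 = 0)
-12*x(a(O(6)), -7) = -12*0 = 0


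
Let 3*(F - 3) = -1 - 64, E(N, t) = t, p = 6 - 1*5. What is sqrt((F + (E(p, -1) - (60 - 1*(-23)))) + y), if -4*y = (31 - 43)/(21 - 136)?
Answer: I*sqrt(12223005)/345 ≈ 10.134*I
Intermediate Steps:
p = 1 (p = 6 - 5 = 1)
y = -3/115 (y = -(31 - 43)/(4*(21 - 136)) = -(-3)/(-115) = -(-3)*(-1)/115 = -1/4*12/115 = -3/115 ≈ -0.026087)
F = -56/3 (F = 3 + (-1 - 64)/3 = 3 + (1/3)*(-65) = 3 - 65/3 = -56/3 ≈ -18.667)
sqrt((F + (E(p, -1) - (60 - 1*(-23)))) + y) = sqrt((-56/3 + (-1 - (60 - 1*(-23)))) - 3/115) = sqrt((-56/3 + (-1 - (60 + 23))) - 3/115) = sqrt((-56/3 + (-1 - 1*83)) - 3/115) = sqrt((-56/3 + (-1 - 83)) - 3/115) = sqrt((-56/3 - 84) - 3/115) = sqrt(-308/3 - 3/115) = sqrt(-35429/345) = I*sqrt(12223005)/345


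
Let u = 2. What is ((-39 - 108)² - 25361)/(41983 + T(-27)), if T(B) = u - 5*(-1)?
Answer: -1876/20995 ≈ -0.089355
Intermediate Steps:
T(B) = 7 (T(B) = 2 - 5*(-1) = 2 + 5 = 7)
((-39 - 108)² - 25361)/(41983 + T(-27)) = ((-39 - 108)² - 25361)/(41983 + 7) = ((-147)² - 25361)/41990 = (21609 - 25361)*(1/41990) = -3752*1/41990 = -1876/20995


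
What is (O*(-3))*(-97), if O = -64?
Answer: -18624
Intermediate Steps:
(O*(-3))*(-97) = -64*(-3)*(-97) = 192*(-97) = -18624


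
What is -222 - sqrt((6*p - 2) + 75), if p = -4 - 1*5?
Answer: -222 - sqrt(19) ≈ -226.36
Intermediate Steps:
p = -9 (p = -4 - 5 = -9)
-222 - sqrt((6*p - 2) + 75) = -222 - sqrt((6*(-9) - 2) + 75) = -222 - sqrt((-54 - 2) + 75) = -222 - sqrt(-56 + 75) = -222 - sqrt(19)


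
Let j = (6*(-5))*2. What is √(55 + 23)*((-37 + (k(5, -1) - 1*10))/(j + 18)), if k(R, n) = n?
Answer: 8*√78/7 ≈ 10.093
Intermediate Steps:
j = -60 (j = -30*2 = -60)
√(55 + 23)*((-37 + (k(5, -1) - 1*10))/(j + 18)) = √(55 + 23)*((-37 + (-1 - 1*10))/(-60 + 18)) = √78*((-37 + (-1 - 10))/(-42)) = √78*((-37 - 11)*(-1/42)) = √78*(-48*(-1/42)) = √78*(8/7) = 8*√78/7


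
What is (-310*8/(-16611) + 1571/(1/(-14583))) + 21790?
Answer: -380194276453/16611 ≈ -2.2888e+7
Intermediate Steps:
(-310*8/(-16611) + 1571/(1/(-14583))) + 21790 = (-2480*(-1/16611) + 1571/(-1/14583)) + 21790 = (2480/16611 + 1571*(-14583)) + 21790 = (2480/16611 - 22909893) + 21790 = -380556230143/16611 + 21790 = -380194276453/16611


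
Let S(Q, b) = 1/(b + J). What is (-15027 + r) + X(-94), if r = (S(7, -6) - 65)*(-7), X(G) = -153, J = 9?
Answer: -44182/3 ≈ -14727.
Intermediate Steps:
S(Q, b) = 1/(9 + b) (S(Q, b) = 1/(b + 9) = 1/(9 + b))
r = 1358/3 (r = (1/(9 - 6) - 65)*(-7) = (1/3 - 65)*(-7) = (⅓ - 65)*(-7) = -194/3*(-7) = 1358/3 ≈ 452.67)
(-15027 + r) + X(-94) = (-15027 + 1358/3) - 153 = -43723/3 - 153 = -44182/3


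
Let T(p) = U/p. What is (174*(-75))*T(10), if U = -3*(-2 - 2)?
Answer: -15660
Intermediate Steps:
U = 12 (U = -3*(-4) = 12)
T(p) = 12/p
(174*(-75))*T(10) = (174*(-75))*(12/10) = -156600/10 = -13050*6/5 = -15660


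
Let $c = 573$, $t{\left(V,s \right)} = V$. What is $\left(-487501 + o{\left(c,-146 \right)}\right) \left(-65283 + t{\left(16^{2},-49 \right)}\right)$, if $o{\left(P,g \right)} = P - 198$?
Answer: $31676342402$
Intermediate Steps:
$o{\left(P,g \right)} = -198 + P$ ($o{\left(P,g \right)} = P - 198 = -198 + P$)
$\left(-487501 + o{\left(c,-146 \right)}\right) \left(-65283 + t{\left(16^{2},-49 \right)}\right) = \left(-487501 + \left(-198 + 573\right)\right) \left(-65283 + 16^{2}\right) = \left(-487501 + 375\right) \left(-65283 + 256\right) = \left(-487126\right) \left(-65027\right) = 31676342402$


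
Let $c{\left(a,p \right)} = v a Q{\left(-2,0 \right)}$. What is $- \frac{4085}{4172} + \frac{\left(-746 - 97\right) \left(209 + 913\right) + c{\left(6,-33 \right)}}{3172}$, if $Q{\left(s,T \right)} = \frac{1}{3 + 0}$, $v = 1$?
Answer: $- \frac{989754697}{3308396} \approx -299.16$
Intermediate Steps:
$Q{\left(s,T \right)} = \frac{1}{3}$
$c{\left(a,p \right)} = \frac{a}{3}$ ($c{\left(a,p \right)} = 1 a \frac{1}{3} = a \frac{1}{3} = \frac{a}{3}$)
$- \frac{4085}{4172} + \frac{\left(-746 - 97\right) \left(209 + 913\right) + c{\left(6,-33 \right)}}{3172} = - \frac{4085}{4172} + \frac{\left(-746 - 97\right) \left(209 + 913\right) + \frac{1}{3} \cdot 6}{3172} = \left(-4085\right) \frac{1}{4172} + \left(\left(-843\right) 1122 + 2\right) \frac{1}{3172} = - \frac{4085}{4172} + \left(-945846 + 2\right) \frac{1}{3172} = - \frac{4085}{4172} - \frac{236461}{793} = - \frac{989754697}{3308396}$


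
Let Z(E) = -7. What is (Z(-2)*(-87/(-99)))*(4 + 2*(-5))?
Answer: 406/11 ≈ 36.909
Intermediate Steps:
(Z(-2)*(-87/(-99)))*(4 + 2*(-5)) = (-(-609)/(-99))*(4 + 2*(-5)) = (-(-609)*(-1)/99)*(4 - 10) = -7*29/33*(-6) = -203/33*(-6) = 406/11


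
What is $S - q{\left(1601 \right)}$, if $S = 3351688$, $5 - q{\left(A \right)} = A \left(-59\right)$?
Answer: $3257224$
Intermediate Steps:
$q{\left(A \right)} = 5 + 59 A$ ($q{\left(A \right)} = 5 - A \left(-59\right) = 5 - - 59 A = 5 + 59 A$)
$S - q{\left(1601 \right)} = 3351688 - \left(5 + 59 \cdot 1601\right) = 3351688 - \left(5 + 94459\right) = 3351688 - 94464 = 3257224$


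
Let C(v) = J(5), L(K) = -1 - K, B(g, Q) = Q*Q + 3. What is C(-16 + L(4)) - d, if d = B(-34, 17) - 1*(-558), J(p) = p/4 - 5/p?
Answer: -3399/4 ≈ -849.75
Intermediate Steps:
B(g, Q) = 3 + Q² (B(g, Q) = Q² + 3 = 3 + Q²)
J(p) = -5/p + p/4 (J(p) = p*(¼) - 5/p = p/4 - 5/p = -5/p + p/4)
C(v) = ¼ (C(v) = -5/5 + (¼)*5 = -5*⅕ + 5/4 = -1 + 5/4 = ¼)
d = 850 (d = (3 + 17²) - 1*(-558) = (3 + 289) + 558 = 292 + 558 = 850)
C(-16 + L(4)) - d = ¼ - 1*850 = ¼ - 850 = -3399/4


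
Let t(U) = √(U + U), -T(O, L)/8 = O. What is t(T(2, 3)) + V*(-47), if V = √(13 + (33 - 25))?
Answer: -47*√21 + 4*I*√2 ≈ -215.38 + 5.6569*I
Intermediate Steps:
T(O, L) = -8*O
V = √21 (V = √(13 + 8) = √21 ≈ 4.5826)
t(U) = √2*√U (t(U) = √(2*U) = √2*√U)
t(T(2, 3)) + V*(-47) = √2*√(-8*2) + √21*(-47) = √2*√(-16) - 47*√21 = √2*(4*I) - 47*√21 = 4*I*√2 - 47*√21 = -47*√21 + 4*I*√2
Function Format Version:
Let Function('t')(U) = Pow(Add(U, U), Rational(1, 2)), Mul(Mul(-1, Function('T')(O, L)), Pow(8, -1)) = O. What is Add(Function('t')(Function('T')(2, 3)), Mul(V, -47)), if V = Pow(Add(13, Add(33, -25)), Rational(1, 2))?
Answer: Add(Mul(-47, Pow(21, Rational(1, 2))), Mul(4, I, Pow(2, Rational(1, 2)))) ≈ Add(-215.38, Mul(5.6569, I))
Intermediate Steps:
Function('T')(O, L) = Mul(-8, O)
V = Pow(21, Rational(1, 2)) (V = Pow(Add(13, 8), Rational(1, 2)) = Pow(21, Rational(1, 2)) ≈ 4.5826)
Function('t')(U) = Mul(Pow(2, Rational(1, 2)), Pow(U, Rational(1, 2))) (Function('t')(U) = Pow(Mul(2, U), Rational(1, 2)) = Mul(Pow(2, Rational(1, 2)), Pow(U, Rational(1, 2))))
Add(Function('t')(Function('T')(2, 3)), Mul(V, -47)) = Add(Mul(Pow(2, Rational(1, 2)), Pow(Mul(-8, 2), Rational(1, 2))), Mul(Pow(21, Rational(1, 2)), -47)) = Add(Mul(Pow(2, Rational(1, 2)), Pow(-16, Rational(1, 2))), Mul(-47, Pow(21, Rational(1, 2)))) = Add(Mul(Pow(2, Rational(1, 2)), Mul(4, I)), Mul(-47, Pow(21, Rational(1, 2)))) = Add(Mul(4, I, Pow(2, Rational(1, 2))), Mul(-47, Pow(21, Rational(1, 2)))) = Add(Mul(-47, Pow(21, Rational(1, 2))), Mul(4, I, Pow(2, Rational(1, 2))))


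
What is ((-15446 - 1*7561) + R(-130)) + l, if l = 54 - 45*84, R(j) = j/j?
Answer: -26732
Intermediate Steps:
R(j) = 1
l = -3726 (l = 54 - 3780 = -3726)
((-15446 - 1*7561) + R(-130)) + l = ((-15446 - 1*7561) + 1) - 3726 = ((-15446 - 7561) + 1) - 3726 = (-23007 + 1) - 3726 = -23006 - 3726 = -26732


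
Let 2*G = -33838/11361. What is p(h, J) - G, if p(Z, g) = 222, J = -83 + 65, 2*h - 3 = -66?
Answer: 362723/1623 ≈ 223.49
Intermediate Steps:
h = -63/2 (h = 3/2 + (½)*(-66) = 3/2 - 33 = -63/2 ≈ -31.500)
J = -18
G = -2417/1623 (G = (-33838/11361)/2 = (-33838*1/11361)/2 = (½)*(-4834/1623) = -2417/1623 ≈ -1.4892)
p(h, J) - G = 222 - 1*(-2417/1623) = 222 + 2417/1623 = 362723/1623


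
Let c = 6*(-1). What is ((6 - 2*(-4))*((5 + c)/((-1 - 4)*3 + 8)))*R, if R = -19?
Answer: -38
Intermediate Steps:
c = -6
((6 - 2*(-4))*((5 + c)/((-1 - 4)*3 + 8)))*R = ((6 - 2*(-4))*((5 - 6)/((-1 - 4)*3 + 8)))*(-19) = ((6 + 8)*(-1/(-5*3 + 8)))*(-19) = (14*(-1/(-15 + 8)))*(-19) = (14*(-1/(-7)))*(-19) = (14*(-1*(-1/7)))*(-19) = (14*(1/7))*(-19) = 2*(-19) = -38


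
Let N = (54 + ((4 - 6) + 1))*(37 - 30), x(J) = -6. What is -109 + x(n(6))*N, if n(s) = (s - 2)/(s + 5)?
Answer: -2335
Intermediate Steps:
n(s) = (-2 + s)/(5 + s)
N = 371 (N = (54 + (-2 + 1))*7 = (54 - 1)*7 = 53*7 = 371)
-109 + x(n(6))*N = -109 - 6*371 = -109 - 2226 = -2335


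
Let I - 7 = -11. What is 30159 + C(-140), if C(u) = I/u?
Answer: 1055566/35 ≈ 30159.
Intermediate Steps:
I = -4 (I = 7 - 11 = -4)
C(u) = -4/u
30159 + C(-140) = 30159 - 4/(-140) = 30159 - 4*(-1/140) = 30159 + 1/35 = 1055566/35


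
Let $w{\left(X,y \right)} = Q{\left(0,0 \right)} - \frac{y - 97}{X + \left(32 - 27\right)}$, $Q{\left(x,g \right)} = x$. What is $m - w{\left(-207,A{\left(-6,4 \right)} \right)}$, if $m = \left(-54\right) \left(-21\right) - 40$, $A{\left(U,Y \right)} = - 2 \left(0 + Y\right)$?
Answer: $\frac{221093}{202} \approx 1094.5$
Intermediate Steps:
$A{\left(U,Y \right)} = - 2 Y$
$w{\left(X,y \right)} = - \frac{-97 + y}{5 + X}$ ($w{\left(X,y \right)} = 0 - \frac{y - 97}{X + \left(32 - 27\right)} = 0 - \frac{-97 + y}{X + 5} = 0 - \frac{-97 + y}{5 + X} = - \frac{-97 + y}{5 + X}$)
$m = 1094$ ($m = 1134 - 40 = 1094$)
$m - w{\left(-207,A{\left(-6,4 \right)} \right)} = 1094 - \frac{97 - \left(-2\right) 4}{5 - 207} = 1094 - \frac{97 - -8}{-202} = 1094 - - \frac{97 + 8}{202} = 1094 - \left(- \frac{1}{202}\right) 105 = 1094 - - \frac{105}{202} = 1094 + \frac{105}{202} = \frac{221093}{202}$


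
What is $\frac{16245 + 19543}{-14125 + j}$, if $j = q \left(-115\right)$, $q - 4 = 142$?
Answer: $- \frac{35788}{30915} \approx -1.1576$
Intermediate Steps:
$q = 146$ ($q = 4 + 142 = 146$)
$j = -16790$ ($j = 146 \left(-115\right) = -16790$)
$\frac{16245 + 19543}{-14125 + j} = \frac{16245 + 19543}{-14125 - 16790} = \frac{35788}{-30915} = 35788 \left(- \frac{1}{30915}\right) = - \frac{35788}{30915}$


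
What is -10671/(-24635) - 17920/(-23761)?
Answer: 695012831/585352235 ≈ 1.1873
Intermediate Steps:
-10671/(-24635) - 17920/(-23761) = -10671*(-1/24635) - 17920*(-1/23761) = 10671/24635 + 17920/23761 = 695012831/585352235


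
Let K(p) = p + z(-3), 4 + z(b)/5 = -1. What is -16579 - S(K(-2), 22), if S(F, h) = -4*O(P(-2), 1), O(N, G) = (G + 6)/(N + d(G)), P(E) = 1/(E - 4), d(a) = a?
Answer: -82727/5 ≈ -16545.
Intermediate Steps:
z(b) = -25 (z(b) = -20 + 5*(-1) = -20 - 5 = -25)
P(E) = 1/(-4 + E)
O(N, G) = (6 + G)/(G + N) (O(N, G) = (G + 6)/(N + G) = (6 + G)/(G + N))
K(p) = -25 + p (K(p) = p - 25 = -25 + p)
S(F, h) = -168/5 (S(F, h) = -4*(6 + 1)/(1 + 1/(-4 - 2)) = -4*7/(1 + 1/(-6)) = -4*7/(1 - ⅙) = -4*7/⅚ = -24*7/5 = -4*42/5 = -168/5)
-16579 - S(K(-2), 22) = -16579 - 1*(-168/5) = -16579 + 168/5 = -82727/5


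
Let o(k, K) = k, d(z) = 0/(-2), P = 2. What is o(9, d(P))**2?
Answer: 81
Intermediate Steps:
d(z) = 0 (d(z) = 0*(-1/2) = 0)
o(9, d(P))**2 = 9**2 = 81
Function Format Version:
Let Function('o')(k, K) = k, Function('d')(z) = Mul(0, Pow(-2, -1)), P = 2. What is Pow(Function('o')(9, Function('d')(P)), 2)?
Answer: 81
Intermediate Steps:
Function('d')(z) = 0 (Function('d')(z) = Mul(0, Rational(-1, 2)) = 0)
Pow(Function('o')(9, Function('d')(P)), 2) = Pow(9, 2) = 81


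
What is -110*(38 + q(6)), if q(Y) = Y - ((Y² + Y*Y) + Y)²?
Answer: 664400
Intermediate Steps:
q(Y) = Y - (Y + 2*Y²)² (q(Y) = Y - ((Y² + Y²) + Y)² = Y - (2*Y² + Y)² = Y - (Y + 2*Y²)²)
-110*(38 + q(6)) = -110*(38 + (6 - 1*6²*(1 + 2*6)²)) = -110*(38 + (6 - 1*36*(1 + 12)²)) = -110*(38 + (6 - 1*36*13²)) = -110*(38 + (6 - 1*36*169)) = -110*(38 + (6 - 6084)) = -110*(38 - 6078) = -110*(-6040) = 664400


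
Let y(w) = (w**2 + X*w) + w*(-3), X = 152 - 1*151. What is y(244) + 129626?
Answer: 188674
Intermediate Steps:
X = 1 (X = 152 - 151 = 1)
y(w) = w**2 - 2*w (y(w) = (w**2 + 1*w) + w*(-3) = (w**2 + w) - 3*w = (w + w**2) - 3*w = w**2 - 2*w)
y(244) + 129626 = 244*(-2 + 244) + 129626 = 244*242 + 129626 = 59048 + 129626 = 188674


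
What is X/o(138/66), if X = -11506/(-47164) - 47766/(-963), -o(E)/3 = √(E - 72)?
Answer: 377319317*I*√8459/17463579354 ≈ 1.9872*I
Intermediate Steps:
o(E) = -3*√(-72 + E) (o(E) = -3*√(E - 72) = -3*√(-72 + E))
X = 377319317/7569822 (X = -11506*(-1/47164) - 47766*(-1/963) = 5753/23582 + 15922/321 = 377319317/7569822 ≈ 49.845)
X/o(138/66) = 377319317/(7569822*((-3*√(-72 + 138/66)))) = 377319317/(7569822*((-3*√(-72 + 138*(1/66))))) = 377319317/(7569822*((-3*√(-72 + 23/11)))) = 377319317/(7569822*((-3*I*√8459/11))) = 377319317*(I*√8459/2307)/7569822 = 377319317*I*√8459/17463579354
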